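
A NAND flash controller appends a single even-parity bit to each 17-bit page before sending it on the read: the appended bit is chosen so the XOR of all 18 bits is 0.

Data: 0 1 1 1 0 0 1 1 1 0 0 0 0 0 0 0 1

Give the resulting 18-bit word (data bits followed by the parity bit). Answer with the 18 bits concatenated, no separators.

XOR of the 17 data bits: 0⊕1⊕1⊕1⊕0⊕0⊕1⊕1⊕1⊕0⊕0⊕0⊕0⊕0⊕0⊕0⊕1 = 1
Parity bit = 1 (so all 18 bits XOR to 0).

011100111000000011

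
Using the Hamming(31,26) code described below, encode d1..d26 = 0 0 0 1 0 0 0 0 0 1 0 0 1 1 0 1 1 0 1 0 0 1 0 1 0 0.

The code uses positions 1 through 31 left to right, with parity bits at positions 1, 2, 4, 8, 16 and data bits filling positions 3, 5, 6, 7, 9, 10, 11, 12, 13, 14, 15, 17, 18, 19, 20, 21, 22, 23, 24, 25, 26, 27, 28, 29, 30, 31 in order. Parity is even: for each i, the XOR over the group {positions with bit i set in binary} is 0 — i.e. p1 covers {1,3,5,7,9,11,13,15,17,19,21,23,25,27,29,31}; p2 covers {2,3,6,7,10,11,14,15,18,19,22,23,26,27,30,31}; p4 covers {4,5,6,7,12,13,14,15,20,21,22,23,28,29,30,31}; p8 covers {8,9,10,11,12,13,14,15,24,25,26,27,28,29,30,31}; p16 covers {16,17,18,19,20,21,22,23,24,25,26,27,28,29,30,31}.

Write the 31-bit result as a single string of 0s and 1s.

1001001000000101011011010010100

Place data at non-parity positions: p1 p2 0 p4 0 0 1 p8 0 0 0 0 0 1 0 p16 0 1 1 0 1 1 0 1 0 0 1 0 1 0 0
p1 (pos 1,3,5,7,9,11,13,15,17,19,21,23,25,27,29,31): XOR of data positions = 0⊕0⊕1⊕0⊕0⊕0⊕0⊕0⊕1⊕1⊕0⊕0⊕1⊕1⊕0 = 1
p2 (pos 2,3,6,7,10,11,14,15,18,19,22,23,26,27,30,31): XOR of data positions = 0⊕0⊕1⊕0⊕0⊕1⊕0⊕1⊕1⊕1⊕0⊕0⊕1⊕0⊕0 = 0
p4 (pos 4,5,6,7,12,13,14,15,20,21,22,23,28,29,30,31): XOR of data positions = 0⊕0⊕1⊕0⊕0⊕1⊕0⊕0⊕1⊕1⊕0⊕0⊕1⊕0⊕0 = 1
p8 (pos 8,9,10,11,12,13,14,15,24,25,26,27,28,29,30,31): XOR of data positions = 0⊕0⊕0⊕0⊕0⊕1⊕0⊕1⊕0⊕0⊕1⊕0⊕1⊕0⊕0 = 0
p16 (pos 16,17,18,19,20,21,22,23,24,25,26,27,28,29,30,31): XOR of data positions = 0⊕1⊕1⊕0⊕1⊕1⊕0⊕1⊕0⊕0⊕1⊕0⊕1⊕0⊕0 = 1
Codeword: 1001001000000101011011010010100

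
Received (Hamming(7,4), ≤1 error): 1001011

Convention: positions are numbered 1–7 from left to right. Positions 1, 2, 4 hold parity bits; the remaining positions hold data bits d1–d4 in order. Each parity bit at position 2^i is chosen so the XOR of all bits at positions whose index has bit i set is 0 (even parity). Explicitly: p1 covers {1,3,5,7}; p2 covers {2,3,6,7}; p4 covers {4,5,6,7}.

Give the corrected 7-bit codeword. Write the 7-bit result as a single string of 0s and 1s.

1000011

s1 (pos 1,3,5,7): 1⊕0⊕0⊕1 = 0
s2 (pos 2,3,6,7): 0⊕0⊕1⊕1 = 0
s4 (pos 4,5,6,7): 1⊕0⊕1⊕1 = 1
Syndrome s4…s1 = 100 → error at position 4.
Flip position 4: 1001011 → 1000011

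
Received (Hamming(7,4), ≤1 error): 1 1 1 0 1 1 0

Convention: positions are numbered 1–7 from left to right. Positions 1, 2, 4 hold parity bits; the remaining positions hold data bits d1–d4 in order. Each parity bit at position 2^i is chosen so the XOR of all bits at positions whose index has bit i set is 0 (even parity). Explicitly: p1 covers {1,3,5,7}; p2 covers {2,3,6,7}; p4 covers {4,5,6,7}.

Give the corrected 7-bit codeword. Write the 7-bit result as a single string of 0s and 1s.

1100110

s1 (pos 1,3,5,7): 1⊕1⊕1⊕0 = 1
s2 (pos 2,3,6,7): 1⊕1⊕1⊕0 = 1
s4 (pos 4,5,6,7): 0⊕1⊕1⊕0 = 0
Syndrome s4…s1 = 011 → error at position 3.
Flip position 3: 1110110 → 1100110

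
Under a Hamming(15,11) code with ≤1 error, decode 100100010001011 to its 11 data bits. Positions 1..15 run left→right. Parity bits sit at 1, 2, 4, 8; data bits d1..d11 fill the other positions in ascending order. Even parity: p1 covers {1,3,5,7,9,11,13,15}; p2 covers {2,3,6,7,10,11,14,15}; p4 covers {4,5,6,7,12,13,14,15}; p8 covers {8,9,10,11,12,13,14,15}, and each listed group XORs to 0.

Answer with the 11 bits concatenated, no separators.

s1 (pos 1,3,5,7,9,11,13,15): 1⊕0⊕0⊕0⊕0⊕0⊕0⊕1 = 0
s2 (pos 2,3,6,7,10,11,14,15): 0⊕0⊕0⊕0⊕0⊕0⊕1⊕1 = 0
s4 (pos 4,5,6,7,12,13,14,15): 1⊕0⊕0⊕0⊕1⊕0⊕1⊕1 = 0
s8 (pos 8,9,10,11,12,13,14,15): 1⊕0⊕0⊕0⊕1⊕0⊕1⊕1 = 0
Syndrome s8…s1 = 0000 → no error.
Read data bits from positions 3,5,6,7,9,10,11,12,13,14,15: 00000001011

00000001011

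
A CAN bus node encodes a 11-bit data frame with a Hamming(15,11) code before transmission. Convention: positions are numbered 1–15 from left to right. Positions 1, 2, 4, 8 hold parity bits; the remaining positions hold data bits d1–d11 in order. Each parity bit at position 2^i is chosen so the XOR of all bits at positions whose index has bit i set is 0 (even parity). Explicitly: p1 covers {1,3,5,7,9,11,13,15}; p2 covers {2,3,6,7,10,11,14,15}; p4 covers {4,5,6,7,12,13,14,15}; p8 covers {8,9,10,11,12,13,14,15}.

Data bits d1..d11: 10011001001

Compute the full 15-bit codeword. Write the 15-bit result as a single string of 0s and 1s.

011100111001001

Place data at non-parity positions: p1 p2 1 p4 0 0 1 p8 1 0 0 1 0 0 1
p1 (pos 1,3,5,7,9,11,13,15): XOR of data positions = 1⊕0⊕1⊕1⊕0⊕0⊕1 = 0
p2 (pos 2,3,6,7,10,11,14,15): XOR of data positions = 1⊕0⊕1⊕0⊕0⊕0⊕1 = 1
p4 (pos 4,5,6,7,12,13,14,15): XOR of data positions = 0⊕0⊕1⊕1⊕0⊕0⊕1 = 1
p8 (pos 8,9,10,11,12,13,14,15): XOR of data positions = 1⊕0⊕0⊕1⊕0⊕0⊕1 = 1
Codeword: 011100111001001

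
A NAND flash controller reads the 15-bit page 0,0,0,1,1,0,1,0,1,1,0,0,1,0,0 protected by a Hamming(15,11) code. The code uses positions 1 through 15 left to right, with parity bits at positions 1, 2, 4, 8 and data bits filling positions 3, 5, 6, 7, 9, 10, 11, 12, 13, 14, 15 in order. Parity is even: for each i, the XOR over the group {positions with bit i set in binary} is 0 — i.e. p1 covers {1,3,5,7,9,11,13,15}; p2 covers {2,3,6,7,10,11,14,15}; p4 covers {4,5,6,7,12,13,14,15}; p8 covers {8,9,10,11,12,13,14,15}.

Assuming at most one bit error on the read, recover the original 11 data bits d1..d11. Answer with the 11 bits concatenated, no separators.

s1 (pos 1,3,5,7,9,11,13,15): 0⊕0⊕1⊕1⊕1⊕0⊕1⊕0 = 0
s2 (pos 2,3,6,7,10,11,14,15): 0⊕0⊕0⊕1⊕1⊕0⊕0⊕0 = 0
s4 (pos 4,5,6,7,12,13,14,15): 1⊕1⊕0⊕1⊕0⊕1⊕0⊕0 = 0
s8 (pos 8,9,10,11,12,13,14,15): 0⊕1⊕1⊕0⊕0⊕1⊕0⊕0 = 1
Syndrome s8…s1 = 1000 → error at position 8.
Flip position 8: 000110101100100 → 000110111100100
Read data bits from positions 3,5,6,7,9,10,11,12,13,14,15: 01011100100

01011100100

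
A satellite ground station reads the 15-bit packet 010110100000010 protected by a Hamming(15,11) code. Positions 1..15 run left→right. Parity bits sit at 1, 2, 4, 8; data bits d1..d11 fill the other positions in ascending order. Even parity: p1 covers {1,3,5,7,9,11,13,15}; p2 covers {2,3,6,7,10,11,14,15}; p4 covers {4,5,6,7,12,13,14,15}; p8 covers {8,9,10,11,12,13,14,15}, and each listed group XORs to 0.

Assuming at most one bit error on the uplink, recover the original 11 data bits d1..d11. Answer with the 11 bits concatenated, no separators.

01010100010

s1 (pos 1,3,5,7,9,11,13,15): 0⊕0⊕1⊕1⊕0⊕0⊕0⊕0 = 0
s2 (pos 2,3,6,7,10,11,14,15): 1⊕0⊕0⊕1⊕0⊕0⊕1⊕0 = 1
s4 (pos 4,5,6,7,12,13,14,15): 1⊕1⊕0⊕1⊕0⊕0⊕1⊕0 = 0
s8 (pos 8,9,10,11,12,13,14,15): 0⊕0⊕0⊕0⊕0⊕0⊕1⊕0 = 1
Syndrome s8…s1 = 1010 → error at position 10.
Flip position 10: 010110100000010 → 010110100100010
Read data bits from positions 3,5,6,7,9,10,11,12,13,14,15: 01010100010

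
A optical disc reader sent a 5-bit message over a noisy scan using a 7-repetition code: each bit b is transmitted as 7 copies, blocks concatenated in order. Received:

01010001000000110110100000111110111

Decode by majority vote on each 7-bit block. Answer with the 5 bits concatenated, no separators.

Block 1 (0101000): 2 ones → 0
Block 2 (1000000): 1 one → 0
Block 3 (1101101): 5 ones → 1
Block 4 (0000011): 2 ones → 0
Block 5 (1110111): 6 ones → 1

00101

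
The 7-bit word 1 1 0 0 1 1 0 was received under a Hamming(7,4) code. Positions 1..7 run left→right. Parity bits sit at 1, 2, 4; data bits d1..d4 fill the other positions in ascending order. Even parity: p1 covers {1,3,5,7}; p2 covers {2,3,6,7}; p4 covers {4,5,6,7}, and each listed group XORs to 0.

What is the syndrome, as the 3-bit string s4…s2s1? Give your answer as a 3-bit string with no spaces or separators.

s1 (pos 1,3,5,7): 1⊕0⊕1⊕0 = 0
s2 (pos 2,3,6,7): 1⊕0⊕1⊕0 = 0
s4 (pos 4,5,6,7): 0⊕1⊕1⊕0 = 0
Syndrome s4…s1 = 000 → no error.

000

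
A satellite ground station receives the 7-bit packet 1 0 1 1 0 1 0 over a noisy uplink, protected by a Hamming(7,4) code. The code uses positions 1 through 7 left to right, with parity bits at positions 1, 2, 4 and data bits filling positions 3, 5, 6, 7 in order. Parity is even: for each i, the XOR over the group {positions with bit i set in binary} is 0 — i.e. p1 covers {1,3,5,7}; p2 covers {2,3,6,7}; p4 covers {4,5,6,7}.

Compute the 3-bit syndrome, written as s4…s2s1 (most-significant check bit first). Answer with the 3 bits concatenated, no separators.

000

s1 (pos 1,3,5,7): 1⊕1⊕0⊕0 = 0
s2 (pos 2,3,6,7): 0⊕1⊕1⊕0 = 0
s4 (pos 4,5,6,7): 1⊕0⊕1⊕0 = 0
Syndrome s4…s1 = 000 → no error.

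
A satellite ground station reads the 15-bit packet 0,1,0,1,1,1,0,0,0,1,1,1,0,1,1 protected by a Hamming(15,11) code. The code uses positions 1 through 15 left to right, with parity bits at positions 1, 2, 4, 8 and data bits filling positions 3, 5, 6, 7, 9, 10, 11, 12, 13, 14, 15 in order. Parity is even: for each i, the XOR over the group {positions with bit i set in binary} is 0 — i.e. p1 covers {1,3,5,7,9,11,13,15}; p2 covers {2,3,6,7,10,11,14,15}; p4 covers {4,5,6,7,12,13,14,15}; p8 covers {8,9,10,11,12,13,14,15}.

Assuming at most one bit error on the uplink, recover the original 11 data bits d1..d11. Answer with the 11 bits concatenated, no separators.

s1 (pos 1,3,5,7,9,11,13,15): 0⊕0⊕1⊕0⊕0⊕1⊕0⊕1 = 1
s2 (pos 2,3,6,7,10,11,14,15): 1⊕0⊕1⊕0⊕1⊕1⊕1⊕1 = 0
s4 (pos 4,5,6,7,12,13,14,15): 1⊕1⊕1⊕0⊕1⊕0⊕1⊕1 = 0
s8 (pos 8,9,10,11,12,13,14,15): 0⊕0⊕1⊕1⊕1⊕0⊕1⊕1 = 1
Syndrome s8…s1 = 1001 → error at position 9.
Flip position 9: 010111000111011 → 010111001111011
Read data bits from positions 3,5,6,7,9,10,11,12,13,14,15: 01101111011

01101111011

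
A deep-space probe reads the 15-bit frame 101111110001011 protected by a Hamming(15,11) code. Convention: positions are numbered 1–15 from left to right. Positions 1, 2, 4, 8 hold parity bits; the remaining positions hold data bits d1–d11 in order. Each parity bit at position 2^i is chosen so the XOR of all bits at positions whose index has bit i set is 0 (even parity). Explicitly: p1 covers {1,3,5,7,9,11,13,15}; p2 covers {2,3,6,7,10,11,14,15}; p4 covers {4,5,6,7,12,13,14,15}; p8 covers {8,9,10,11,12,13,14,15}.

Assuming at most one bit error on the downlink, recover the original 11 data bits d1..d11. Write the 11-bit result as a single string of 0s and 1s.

s1 (pos 1,3,5,7,9,11,13,15): 1⊕1⊕1⊕1⊕0⊕0⊕0⊕1 = 1
s2 (pos 2,3,6,7,10,11,14,15): 0⊕1⊕1⊕1⊕0⊕0⊕1⊕1 = 1
s4 (pos 4,5,6,7,12,13,14,15): 1⊕1⊕1⊕1⊕1⊕0⊕1⊕1 = 1
s8 (pos 8,9,10,11,12,13,14,15): 1⊕0⊕0⊕0⊕1⊕0⊕1⊕1 = 0
Syndrome s8…s1 = 0111 → error at position 7.
Flip position 7: 101111110001011 → 101111010001011
Read data bits from positions 3,5,6,7,9,10,11,12,13,14,15: 11100001011

11100001011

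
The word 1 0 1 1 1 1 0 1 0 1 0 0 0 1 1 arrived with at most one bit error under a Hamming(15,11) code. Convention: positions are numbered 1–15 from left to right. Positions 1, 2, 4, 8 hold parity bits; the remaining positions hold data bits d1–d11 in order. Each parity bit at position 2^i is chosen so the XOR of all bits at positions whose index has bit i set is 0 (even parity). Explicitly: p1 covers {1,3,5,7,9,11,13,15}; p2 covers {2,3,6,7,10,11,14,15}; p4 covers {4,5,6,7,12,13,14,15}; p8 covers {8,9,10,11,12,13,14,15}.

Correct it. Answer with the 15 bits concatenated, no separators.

101110010100011

s1 (pos 1,3,5,7,9,11,13,15): 1⊕1⊕1⊕0⊕0⊕0⊕0⊕1 = 0
s2 (pos 2,3,6,7,10,11,14,15): 0⊕1⊕1⊕0⊕1⊕0⊕1⊕1 = 1
s4 (pos 4,5,6,7,12,13,14,15): 1⊕1⊕1⊕0⊕0⊕0⊕1⊕1 = 1
s8 (pos 8,9,10,11,12,13,14,15): 1⊕0⊕1⊕0⊕0⊕0⊕1⊕1 = 0
Syndrome s8…s1 = 0110 → error at position 6.
Flip position 6: 101111010100011 → 101110010100011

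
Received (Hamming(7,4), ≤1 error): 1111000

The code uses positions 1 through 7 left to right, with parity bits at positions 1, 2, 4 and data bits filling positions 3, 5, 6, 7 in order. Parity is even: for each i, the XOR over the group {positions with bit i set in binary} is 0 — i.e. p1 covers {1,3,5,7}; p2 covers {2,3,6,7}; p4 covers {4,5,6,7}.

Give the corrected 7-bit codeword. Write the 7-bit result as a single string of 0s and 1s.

1110000

s1 (pos 1,3,5,7): 1⊕1⊕0⊕0 = 0
s2 (pos 2,3,6,7): 1⊕1⊕0⊕0 = 0
s4 (pos 4,5,6,7): 1⊕0⊕0⊕0 = 1
Syndrome s4…s1 = 100 → error at position 4.
Flip position 4: 1111000 → 1110000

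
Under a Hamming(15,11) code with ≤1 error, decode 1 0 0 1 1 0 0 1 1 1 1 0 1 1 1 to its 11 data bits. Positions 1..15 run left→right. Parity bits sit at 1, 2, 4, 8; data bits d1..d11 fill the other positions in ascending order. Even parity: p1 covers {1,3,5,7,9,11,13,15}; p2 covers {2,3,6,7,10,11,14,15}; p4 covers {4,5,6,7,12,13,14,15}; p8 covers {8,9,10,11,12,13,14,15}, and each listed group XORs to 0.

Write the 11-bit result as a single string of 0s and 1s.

s1 (pos 1,3,5,7,9,11,13,15): 1⊕0⊕1⊕0⊕1⊕1⊕1⊕1 = 0
s2 (pos 2,3,6,7,10,11,14,15): 0⊕0⊕0⊕0⊕1⊕1⊕1⊕1 = 0
s4 (pos 4,5,6,7,12,13,14,15): 1⊕1⊕0⊕0⊕0⊕1⊕1⊕1 = 1
s8 (pos 8,9,10,11,12,13,14,15): 1⊕1⊕1⊕1⊕0⊕1⊕1⊕1 = 1
Syndrome s8…s1 = 1100 → error at position 12.
Flip position 12: 100110011110111 → 100110011111111
Read data bits from positions 3,5,6,7,9,10,11,12,13,14,15: 01001111111

01001111111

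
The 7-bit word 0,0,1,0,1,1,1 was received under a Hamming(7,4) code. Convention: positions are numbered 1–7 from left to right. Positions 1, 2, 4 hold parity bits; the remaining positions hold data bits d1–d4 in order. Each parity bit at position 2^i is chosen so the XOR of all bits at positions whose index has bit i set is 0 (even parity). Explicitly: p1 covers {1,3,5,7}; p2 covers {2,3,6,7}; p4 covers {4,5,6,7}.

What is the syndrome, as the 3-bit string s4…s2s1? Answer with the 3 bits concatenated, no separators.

111

s1 (pos 1,3,5,7): 0⊕1⊕1⊕1 = 1
s2 (pos 2,3,6,7): 0⊕1⊕1⊕1 = 1
s4 (pos 4,5,6,7): 0⊕1⊕1⊕1 = 1
Syndrome s4…s1 = 111 → error at position 7.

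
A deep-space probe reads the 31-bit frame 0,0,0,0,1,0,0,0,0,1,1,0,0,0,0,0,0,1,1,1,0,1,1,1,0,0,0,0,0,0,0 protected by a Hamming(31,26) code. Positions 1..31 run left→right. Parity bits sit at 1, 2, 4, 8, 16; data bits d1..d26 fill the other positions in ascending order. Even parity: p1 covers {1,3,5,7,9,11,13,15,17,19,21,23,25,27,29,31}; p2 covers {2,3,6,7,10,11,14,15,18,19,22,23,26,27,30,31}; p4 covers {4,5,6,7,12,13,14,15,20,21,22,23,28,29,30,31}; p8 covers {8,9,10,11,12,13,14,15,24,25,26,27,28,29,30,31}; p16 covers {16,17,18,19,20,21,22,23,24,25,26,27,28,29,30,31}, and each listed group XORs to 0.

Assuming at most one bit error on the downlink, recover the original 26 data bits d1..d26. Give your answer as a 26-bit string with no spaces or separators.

s1 (pos 1,3,5,7,9,11,13,15,17,19,21,23,25,27,29,31): 0⊕0⊕1⊕0⊕0⊕1⊕0⊕0⊕0⊕1⊕0⊕1⊕0⊕0⊕0⊕0 = 0
s2 (pos 2,3,6,7,10,11,14,15,18,19,22,23,26,27,30,31): 0⊕0⊕0⊕0⊕1⊕1⊕0⊕0⊕1⊕1⊕1⊕1⊕0⊕0⊕0⊕0 = 0
s4 (pos 4,5,6,7,12,13,14,15,20,21,22,23,28,29,30,31): 0⊕1⊕0⊕0⊕0⊕0⊕0⊕0⊕1⊕0⊕1⊕1⊕0⊕0⊕0⊕0 = 0
s8 (pos 8,9,10,11,12,13,14,15,24,25,26,27,28,29,30,31): 0⊕0⊕1⊕1⊕0⊕0⊕0⊕0⊕1⊕0⊕0⊕0⊕0⊕0⊕0⊕0 = 1
s16 (pos 16,17,18,19,20,21,22,23,24,25,26,27,28,29,30,31): 0⊕0⊕1⊕1⊕1⊕0⊕1⊕1⊕1⊕0⊕0⊕0⊕0⊕0⊕0⊕0 = 0
Syndrome s16…s1 = 01000 → error at position 8.
Flip position 8: 0000100001100000011101110000000 → 0000100101100000011101110000000
Read data bits from positions 3,5,6,7,9,10,11,12,13,14,15,17,18,19,20,21,22,23,24,25,26,27,28,29,30,31: 01000110000011101110000000

01000110000011101110000000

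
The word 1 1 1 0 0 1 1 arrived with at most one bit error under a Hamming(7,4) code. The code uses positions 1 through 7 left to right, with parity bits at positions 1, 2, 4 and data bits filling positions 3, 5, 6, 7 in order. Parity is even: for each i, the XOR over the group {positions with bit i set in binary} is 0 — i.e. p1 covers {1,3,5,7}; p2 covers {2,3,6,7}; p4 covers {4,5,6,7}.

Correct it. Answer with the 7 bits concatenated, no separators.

0110011

s1 (pos 1,3,5,7): 1⊕1⊕0⊕1 = 1
s2 (pos 2,3,6,7): 1⊕1⊕1⊕1 = 0
s4 (pos 4,5,6,7): 0⊕0⊕1⊕1 = 0
Syndrome s4…s1 = 001 → error at position 1.
Flip position 1: 1110011 → 0110011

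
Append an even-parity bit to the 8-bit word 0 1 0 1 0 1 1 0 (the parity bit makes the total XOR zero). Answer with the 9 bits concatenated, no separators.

XOR of the 8 data bits: 0⊕1⊕0⊕1⊕0⊕1⊕1⊕0 = 0
Parity bit = 0 (so all 9 bits XOR to 0).

010101100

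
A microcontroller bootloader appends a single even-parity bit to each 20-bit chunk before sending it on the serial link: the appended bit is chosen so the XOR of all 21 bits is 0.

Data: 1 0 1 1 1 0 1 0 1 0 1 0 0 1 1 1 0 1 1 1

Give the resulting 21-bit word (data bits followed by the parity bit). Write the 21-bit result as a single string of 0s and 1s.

101110101010011101111

XOR of the 20 data bits: 1⊕0⊕1⊕1⊕1⊕0⊕1⊕0⊕1⊕0⊕1⊕0⊕0⊕1⊕1⊕1⊕0⊕1⊕1⊕1 = 1
Parity bit = 1 (so all 21 bits XOR to 0).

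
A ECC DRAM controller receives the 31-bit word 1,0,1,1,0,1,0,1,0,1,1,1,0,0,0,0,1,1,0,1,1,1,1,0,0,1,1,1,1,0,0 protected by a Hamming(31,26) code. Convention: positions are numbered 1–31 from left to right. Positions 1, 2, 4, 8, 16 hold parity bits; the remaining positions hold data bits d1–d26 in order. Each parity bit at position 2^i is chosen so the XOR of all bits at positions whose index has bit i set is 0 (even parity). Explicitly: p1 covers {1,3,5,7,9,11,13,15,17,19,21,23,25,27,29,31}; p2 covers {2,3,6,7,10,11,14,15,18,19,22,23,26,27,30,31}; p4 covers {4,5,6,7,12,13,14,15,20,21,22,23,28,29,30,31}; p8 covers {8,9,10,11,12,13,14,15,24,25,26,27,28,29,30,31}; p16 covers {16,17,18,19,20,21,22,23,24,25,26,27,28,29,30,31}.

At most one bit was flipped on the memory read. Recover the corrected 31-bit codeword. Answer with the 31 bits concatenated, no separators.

1011000101110000110111100111100

s1 (pos 1,3,5,7,9,11,13,15,17,19,21,23,25,27,29,31): 1⊕1⊕0⊕0⊕0⊕1⊕0⊕0⊕1⊕0⊕1⊕1⊕0⊕1⊕1⊕0 = 0
s2 (pos 2,3,6,7,10,11,14,15,18,19,22,23,26,27,30,31): 0⊕1⊕1⊕0⊕1⊕1⊕0⊕0⊕1⊕0⊕1⊕1⊕1⊕1⊕0⊕0 = 1
s4 (pos 4,5,6,7,12,13,14,15,20,21,22,23,28,29,30,31): 1⊕0⊕1⊕0⊕1⊕0⊕0⊕0⊕1⊕1⊕1⊕1⊕1⊕1⊕0⊕0 = 1
s8 (pos 8,9,10,11,12,13,14,15,24,25,26,27,28,29,30,31): 1⊕0⊕1⊕1⊕1⊕0⊕0⊕0⊕0⊕0⊕1⊕1⊕1⊕1⊕0⊕0 = 0
s16 (pos 16,17,18,19,20,21,22,23,24,25,26,27,28,29,30,31): 0⊕1⊕1⊕0⊕1⊕1⊕1⊕1⊕0⊕0⊕1⊕1⊕1⊕1⊕0⊕0 = 0
Syndrome s16…s1 = 00110 → error at position 6.
Flip position 6: 1011010101110000110111100111100 → 1011000101110000110111100111100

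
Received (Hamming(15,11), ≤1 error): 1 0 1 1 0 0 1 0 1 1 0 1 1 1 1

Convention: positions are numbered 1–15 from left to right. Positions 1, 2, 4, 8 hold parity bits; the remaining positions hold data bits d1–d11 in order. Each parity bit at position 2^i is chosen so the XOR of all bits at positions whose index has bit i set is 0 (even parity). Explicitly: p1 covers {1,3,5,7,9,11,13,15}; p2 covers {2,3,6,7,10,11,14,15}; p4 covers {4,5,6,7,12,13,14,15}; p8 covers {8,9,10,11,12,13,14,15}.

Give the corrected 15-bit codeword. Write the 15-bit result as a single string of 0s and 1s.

s1 (pos 1,3,5,7,9,11,13,15): 1⊕1⊕0⊕1⊕1⊕0⊕1⊕1 = 0
s2 (pos 2,3,6,7,10,11,14,15): 0⊕1⊕0⊕1⊕1⊕0⊕1⊕1 = 1
s4 (pos 4,5,6,7,12,13,14,15): 1⊕0⊕0⊕1⊕1⊕1⊕1⊕1 = 0
s8 (pos 8,9,10,11,12,13,14,15): 0⊕1⊕1⊕0⊕1⊕1⊕1⊕1 = 0
Syndrome s8…s1 = 0010 → error at position 2.
Flip position 2: 101100101101111 → 111100101101111

111100101101111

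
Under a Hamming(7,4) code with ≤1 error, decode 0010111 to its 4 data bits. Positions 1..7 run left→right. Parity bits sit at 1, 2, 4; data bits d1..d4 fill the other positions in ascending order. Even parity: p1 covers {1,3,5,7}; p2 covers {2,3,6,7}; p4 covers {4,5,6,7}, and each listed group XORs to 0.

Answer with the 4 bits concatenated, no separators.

1110

s1 (pos 1,3,5,7): 0⊕1⊕1⊕1 = 1
s2 (pos 2,3,6,7): 0⊕1⊕1⊕1 = 1
s4 (pos 4,5,6,7): 0⊕1⊕1⊕1 = 1
Syndrome s4…s1 = 111 → error at position 7.
Flip position 7: 0010111 → 0010110
Read data bits from positions 3,5,6,7: 1110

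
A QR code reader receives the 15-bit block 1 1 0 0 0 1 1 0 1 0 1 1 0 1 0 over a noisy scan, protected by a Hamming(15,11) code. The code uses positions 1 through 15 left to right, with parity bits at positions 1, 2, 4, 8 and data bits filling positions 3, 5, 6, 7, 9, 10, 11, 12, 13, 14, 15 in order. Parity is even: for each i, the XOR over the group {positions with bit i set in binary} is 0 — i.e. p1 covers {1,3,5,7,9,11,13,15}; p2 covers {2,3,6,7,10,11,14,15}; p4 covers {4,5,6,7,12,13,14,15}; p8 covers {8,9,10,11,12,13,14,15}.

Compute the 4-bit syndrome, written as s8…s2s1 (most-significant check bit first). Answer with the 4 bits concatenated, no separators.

s1 (pos 1,3,5,7,9,11,13,15): 1⊕0⊕0⊕1⊕1⊕1⊕0⊕0 = 0
s2 (pos 2,3,6,7,10,11,14,15): 1⊕0⊕1⊕1⊕0⊕1⊕1⊕0 = 1
s4 (pos 4,5,6,7,12,13,14,15): 0⊕0⊕1⊕1⊕1⊕0⊕1⊕0 = 0
s8 (pos 8,9,10,11,12,13,14,15): 0⊕1⊕0⊕1⊕1⊕0⊕1⊕0 = 0
Syndrome s8…s1 = 0010 → error at position 2.

0010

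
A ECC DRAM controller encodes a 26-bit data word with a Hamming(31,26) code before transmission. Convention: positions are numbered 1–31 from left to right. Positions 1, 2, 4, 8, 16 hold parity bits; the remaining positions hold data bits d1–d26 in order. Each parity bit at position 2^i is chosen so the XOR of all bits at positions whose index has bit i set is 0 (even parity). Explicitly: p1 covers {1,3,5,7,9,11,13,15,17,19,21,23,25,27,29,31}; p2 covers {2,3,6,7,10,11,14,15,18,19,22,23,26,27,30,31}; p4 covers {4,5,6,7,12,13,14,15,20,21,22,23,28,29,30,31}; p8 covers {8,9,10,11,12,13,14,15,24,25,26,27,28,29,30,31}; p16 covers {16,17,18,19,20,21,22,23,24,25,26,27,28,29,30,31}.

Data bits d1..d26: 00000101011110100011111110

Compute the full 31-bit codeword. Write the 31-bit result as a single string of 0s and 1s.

Place data at non-parity positions: p1 p2 0 p4 0 0 0 p8 0 1 0 1 0 1 1 p16 1 1 0 1 0 0 0 1 1 1 1 1 1 1 0
p1 (pos 1,3,5,7,9,11,13,15,17,19,21,23,25,27,29,31): XOR of data positions = 0⊕0⊕0⊕0⊕0⊕0⊕1⊕1⊕0⊕0⊕0⊕1⊕1⊕1⊕0 = 1
p2 (pos 2,3,6,7,10,11,14,15,18,19,22,23,26,27,30,31): XOR of data positions = 0⊕0⊕0⊕1⊕0⊕1⊕1⊕1⊕0⊕0⊕0⊕1⊕1⊕1⊕0 = 1
p4 (pos 4,5,6,7,12,13,14,15,20,21,22,23,28,29,30,31): XOR of data positions = 0⊕0⊕0⊕1⊕0⊕1⊕1⊕1⊕0⊕0⊕0⊕1⊕1⊕1⊕0 = 1
p8 (pos 8,9,10,11,12,13,14,15,24,25,26,27,28,29,30,31): XOR of data positions = 0⊕1⊕0⊕1⊕0⊕1⊕1⊕1⊕1⊕1⊕1⊕1⊕1⊕1⊕0 = 1
p16 (pos 16,17,18,19,20,21,22,23,24,25,26,27,28,29,30,31): XOR of data positions = 1⊕1⊕0⊕1⊕0⊕0⊕0⊕1⊕1⊕1⊕1⊕1⊕1⊕1⊕0 = 0
Codeword: 1101000101010110110100011111110

1101000101010110110100011111110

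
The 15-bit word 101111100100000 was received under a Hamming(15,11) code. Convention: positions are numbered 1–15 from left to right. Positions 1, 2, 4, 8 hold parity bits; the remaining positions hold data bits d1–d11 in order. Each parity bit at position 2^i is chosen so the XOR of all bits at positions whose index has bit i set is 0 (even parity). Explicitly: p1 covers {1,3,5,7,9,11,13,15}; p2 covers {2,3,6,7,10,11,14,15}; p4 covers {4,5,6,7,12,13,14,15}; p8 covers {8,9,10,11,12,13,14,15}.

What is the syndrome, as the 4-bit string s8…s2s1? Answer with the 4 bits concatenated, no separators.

s1 (pos 1,3,5,7,9,11,13,15): 1⊕1⊕1⊕1⊕0⊕0⊕0⊕0 = 0
s2 (pos 2,3,6,7,10,11,14,15): 0⊕1⊕1⊕1⊕1⊕0⊕0⊕0 = 0
s4 (pos 4,5,6,7,12,13,14,15): 1⊕1⊕1⊕1⊕0⊕0⊕0⊕0 = 0
s8 (pos 8,9,10,11,12,13,14,15): 0⊕0⊕1⊕0⊕0⊕0⊕0⊕0 = 1
Syndrome s8…s1 = 1000 → error at position 8.

1000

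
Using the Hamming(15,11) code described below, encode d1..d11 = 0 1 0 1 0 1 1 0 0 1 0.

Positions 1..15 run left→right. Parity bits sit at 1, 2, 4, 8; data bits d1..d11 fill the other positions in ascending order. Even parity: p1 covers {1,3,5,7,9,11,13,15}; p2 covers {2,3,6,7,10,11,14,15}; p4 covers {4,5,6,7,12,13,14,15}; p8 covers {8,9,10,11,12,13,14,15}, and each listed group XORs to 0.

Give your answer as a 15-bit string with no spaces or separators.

100110110110010

Place data at non-parity positions: p1 p2 0 p4 1 0 1 p8 0 1 1 0 0 1 0
p1 (pos 1,3,5,7,9,11,13,15): XOR of data positions = 0⊕1⊕1⊕0⊕1⊕0⊕0 = 1
p2 (pos 2,3,6,7,10,11,14,15): XOR of data positions = 0⊕0⊕1⊕1⊕1⊕1⊕0 = 0
p4 (pos 4,5,6,7,12,13,14,15): XOR of data positions = 1⊕0⊕1⊕0⊕0⊕1⊕0 = 1
p8 (pos 8,9,10,11,12,13,14,15): XOR of data positions = 0⊕1⊕1⊕0⊕0⊕1⊕0 = 1
Codeword: 100110110110010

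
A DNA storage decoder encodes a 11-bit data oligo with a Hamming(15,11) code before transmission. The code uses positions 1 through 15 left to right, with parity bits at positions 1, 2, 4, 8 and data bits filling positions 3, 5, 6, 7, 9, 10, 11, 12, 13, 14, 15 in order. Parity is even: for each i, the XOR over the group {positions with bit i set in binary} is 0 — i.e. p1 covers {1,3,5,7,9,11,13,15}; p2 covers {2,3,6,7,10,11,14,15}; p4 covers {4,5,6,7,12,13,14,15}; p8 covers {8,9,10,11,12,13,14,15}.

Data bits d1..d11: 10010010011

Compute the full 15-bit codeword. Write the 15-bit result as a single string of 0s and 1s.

011100110010011

Place data at non-parity positions: p1 p2 1 p4 0 0 1 p8 0 0 1 0 0 1 1
p1 (pos 1,3,5,7,9,11,13,15): XOR of data positions = 1⊕0⊕1⊕0⊕1⊕0⊕1 = 0
p2 (pos 2,3,6,7,10,11,14,15): XOR of data positions = 1⊕0⊕1⊕0⊕1⊕1⊕1 = 1
p4 (pos 4,5,6,7,12,13,14,15): XOR of data positions = 0⊕0⊕1⊕0⊕0⊕1⊕1 = 1
p8 (pos 8,9,10,11,12,13,14,15): XOR of data positions = 0⊕0⊕1⊕0⊕0⊕1⊕1 = 1
Codeword: 011100110010011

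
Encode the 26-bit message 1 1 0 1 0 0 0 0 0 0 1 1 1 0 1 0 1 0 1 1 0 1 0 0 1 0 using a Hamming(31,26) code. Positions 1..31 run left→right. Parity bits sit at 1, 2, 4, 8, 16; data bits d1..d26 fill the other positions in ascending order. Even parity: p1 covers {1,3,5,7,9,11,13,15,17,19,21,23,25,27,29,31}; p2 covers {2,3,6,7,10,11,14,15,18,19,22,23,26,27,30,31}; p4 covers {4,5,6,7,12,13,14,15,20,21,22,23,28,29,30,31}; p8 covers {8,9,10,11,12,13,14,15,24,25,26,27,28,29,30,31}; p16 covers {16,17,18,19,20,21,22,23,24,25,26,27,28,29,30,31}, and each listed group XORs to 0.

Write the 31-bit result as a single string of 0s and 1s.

Place data at non-parity positions: p1 p2 1 p4 1 0 1 p8 0 0 0 0 0 0 1 p16 1 1 0 1 0 1 0 1 1 0 1 0 0 1 0
p1 (pos 1,3,5,7,9,11,13,15,17,19,21,23,25,27,29,31): XOR of data positions = 1⊕1⊕1⊕0⊕0⊕0⊕1⊕1⊕0⊕0⊕0⊕1⊕1⊕0⊕0 = 1
p2 (pos 2,3,6,7,10,11,14,15,18,19,22,23,26,27,30,31): XOR of data positions = 1⊕0⊕1⊕0⊕0⊕0⊕1⊕1⊕0⊕1⊕0⊕0⊕1⊕1⊕0 = 1
p4 (pos 4,5,6,7,12,13,14,15,20,21,22,23,28,29,30,31): XOR of data positions = 1⊕0⊕1⊕0⊕0⊕0⊕1⊕1⊕0⊕1⊕0⊕0⊕0⊕1⊕0 = 0
p8 (pos 8,9,10,11,12,13,14,15,24,25,26,27,28,29,30,31): XOR of data positions = 0⊕0⊕0⊕0⊕0⊕0⊕1⊕1⊕1⊕0⊕1⊕0⊕0⊕1⊕0 = 1
p16 (pos 16,17,18,19,20,21,22,23,24,25,26,27,28,29,30,31): XOR of data positions = 1⊕1⊕0⊕1⊕0⊕1⊕0⊕1⊕1⊕0⊕1⊕0⊕0⊕1⊕0 = 0
Codeword: 1110101100000010110101011010010

1110101100000010110101011010010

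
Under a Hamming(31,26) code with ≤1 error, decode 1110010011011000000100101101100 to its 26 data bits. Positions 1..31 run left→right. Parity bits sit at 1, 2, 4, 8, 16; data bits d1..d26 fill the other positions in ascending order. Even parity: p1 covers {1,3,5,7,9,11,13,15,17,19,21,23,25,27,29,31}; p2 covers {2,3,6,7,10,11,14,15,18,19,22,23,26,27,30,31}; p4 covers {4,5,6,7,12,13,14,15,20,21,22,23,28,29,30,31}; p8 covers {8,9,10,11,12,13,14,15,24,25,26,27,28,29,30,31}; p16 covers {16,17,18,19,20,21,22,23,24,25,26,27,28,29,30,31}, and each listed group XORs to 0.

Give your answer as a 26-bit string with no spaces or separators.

11101101100000100101101100

s1 (pos 1,3,5,7,9,11,13,15,17,19,21,23,25,27,29,31): 1⊕1⊕0⊕0⊕1⊕0⊕1⊕0⊕0⊕0⊕0⊕1⊕1⊕0⊕1⊕0 = 1
s2 (pos 2,3,6,7,10,11,14,15,18,19,22,23,26,27,30,31): 1⊕1⊕1⊕0⊕1⊕0⊕0⊕0⊕0⊕0⊕0⊕1⊕1⊕0⊕0⊕0 = 0
s4 (pos 4,5,6,7,12,13,14,15,20,21,22,23,28,29,30,31): 0⊕0⊕1⊕0⊕1⊕1⊕0⊕0⊕1⊕0⊕0⊕1⊕1⊕1⊕0⊕0 = 1
s8 (pos 8,9,10,11,12,13,14,15,24,25,26,27,28,29,30,31): 0⊕1⊕1⊕0⊕1⊕1⊕0⊕0⊕0⊕1⊕1⊕0⊕1⊕1⊕0⊕0 = 0
s16 (pos 16,17,18,19,20,21,22,23,24,25,26,27,28,29,30,31): 0⊕0⊕0⊕0⊕1⊕0⊕0⊕1⊕0⊕1⊕1⊕0⊕1⊕1⊕0⊕0 = 0
Syndrome s16…s1 = 00101 → error at position 5.
Flip position 5: 1110010011011000000100101101100 → 1110110011011000000100101101100
Read data bits from positions 3,5,6,7,9,10,11,12,13,14,15,17,18,19,20,21,22,23,24,25,26,27,28,29,30,31: 11101101100000100101101100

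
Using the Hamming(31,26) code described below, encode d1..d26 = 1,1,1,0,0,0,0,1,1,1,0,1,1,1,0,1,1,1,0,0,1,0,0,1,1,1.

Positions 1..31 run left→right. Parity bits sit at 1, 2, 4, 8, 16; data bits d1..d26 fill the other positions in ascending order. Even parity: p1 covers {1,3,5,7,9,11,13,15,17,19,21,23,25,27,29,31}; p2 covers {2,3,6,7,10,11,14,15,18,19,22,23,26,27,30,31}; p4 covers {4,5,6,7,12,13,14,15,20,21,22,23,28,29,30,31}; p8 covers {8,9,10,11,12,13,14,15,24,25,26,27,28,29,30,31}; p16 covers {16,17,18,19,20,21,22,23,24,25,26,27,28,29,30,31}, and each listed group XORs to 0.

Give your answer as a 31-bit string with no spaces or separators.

1011110100011100111011100100111

Place data at non-parity positions: p1 p2 1 p4 1 1 0 p8 0 0 0 1 1 1 0 p16 1 1 1 0 1 1 1 0 0 1 0 0 1 1 1
p1 (pos 1,3,5,7,9,11,13,15,17,19,21,23,25,27,29,31): XOR of data positions = 1⊕1⊕0⊕0⊕0⊕1⊕0⊕1⊕1⊕1⊕1⊕0⊕0⊕1⊕1 = 1
p2 (pos 2,3,6,7,10,11,14,15,18,19,22,23,26,27,30,31): XOR of data positions = 1⊕1⊕0⊕0⊕0⊕1⊕0⊕1⊕1⊕1⊕1⊕1⊕0⊕1⊕1 = 0
p4 (pos 4,5,6,7,12,13,14,15,20,21,22,23,28,29,30,31): XOR of data positions = 1⊕1⊕0⊕1⊕1⊕1⊕0⊕0⊕1⊕1⊕1⊕0⊕1⊕1⊕1 = 1
p8 (pos 8,9,10,11,12,13,14,15,24,25,26,27,28,29,30,31): XOR of data positions = 0⊕0⊕0⊕1⊕1⊕1⊕0⊕0⊕0⊕1⊕0⊕0⊕1⊕1⊕1 = 1
p16 (pos 16,17,18,19,20,21,22,23,24,25,26,27,28,29,30,31): XOR of data positions = 1⊕1⊕1⊕0⊕1⊕1⊕1⊕0⊕0⊕1⊕0⊕0⊕1⊕1⊕1 = 0
Codeword: 1011110100011100111011100100111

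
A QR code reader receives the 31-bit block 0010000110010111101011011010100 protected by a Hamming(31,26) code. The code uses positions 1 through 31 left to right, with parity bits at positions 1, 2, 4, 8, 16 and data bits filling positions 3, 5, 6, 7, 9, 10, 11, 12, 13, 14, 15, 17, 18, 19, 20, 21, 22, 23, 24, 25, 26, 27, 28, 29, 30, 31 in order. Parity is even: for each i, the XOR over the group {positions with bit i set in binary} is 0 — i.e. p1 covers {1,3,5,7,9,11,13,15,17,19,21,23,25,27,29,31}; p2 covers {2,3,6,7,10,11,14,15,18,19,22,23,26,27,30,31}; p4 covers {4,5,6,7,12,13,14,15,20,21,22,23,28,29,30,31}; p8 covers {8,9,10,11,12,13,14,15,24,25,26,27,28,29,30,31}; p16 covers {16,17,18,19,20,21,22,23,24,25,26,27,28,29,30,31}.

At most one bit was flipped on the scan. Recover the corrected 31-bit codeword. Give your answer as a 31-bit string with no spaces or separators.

0010000110010111101011010010100

s1 (pos 1,3,5,7,9,11,13,15,17,19,21,23,25,27,29,31): 0⊕1⊕0⊕0⊕1⊕0⊕0⊕1⊕1⊕1⊕1⊕0⊕1⊕1⊕1⊕0 = 1
s2 (pos 2,3,6,7,10,11,14,15,18,19,22,23,26,27,30,31): 0⊕1⊕0⊕0⊕0⊕0⊕1⊕1⊕0⊕1⊕1⊕0⊕0⊕1⊕0⊕0 = 0
s4 (pos 4,5,6,7,12,13,14,15,20,21,22,23,28,29,30,31): 0⊕0⊕0⊕0⊕1⊕0⊕1⊕1⊕0⊕1⊕1⊕0⊕0⊕1⊕0⊕0 = 0
s8 (pos 8,9,10,11,12,13,14,15,24,25,26,27,28,29,30,31): 1⊕1⊕0⊕0⊕1⊕0⊕1⊕1⊕1⊕1⊕0⊕1⊕0⊕1⊕0⊕0 = 1
s16 (pos 16,17,18,19,20,21,22,23,24,25,26,27,28,29,30,31): 1⊕1⊕0⊕1⊕0⊕1⊕1⊕0⊕1⊕1⊕0⊕1⊕0⊕1⊕0⊕0 = 1
Syndrome s16…s1 = 11001 → error at position 25.
Flip position 25: 0010000110010111101011011010100 → 0010000110010111101011010010100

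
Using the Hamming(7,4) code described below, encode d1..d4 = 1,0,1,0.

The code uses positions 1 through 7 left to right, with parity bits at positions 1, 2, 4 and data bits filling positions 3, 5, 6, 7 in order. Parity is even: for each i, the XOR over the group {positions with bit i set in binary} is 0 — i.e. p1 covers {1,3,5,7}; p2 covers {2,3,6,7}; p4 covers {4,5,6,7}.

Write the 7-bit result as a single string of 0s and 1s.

Place data at non-parity positions: p1 p2 1 p4 0 1 0
p1 (pos 1,3,5,7): XOR of data positions = 1⊕0⊕0 = 1
p2 (pos 2,3,6,7): XOR of data positions = 1⊕1⊕0 = 0
p4 (pos 4,5,6,7): XOR of data positions = 0⊕1⊕0 = 1
Codeword: 1011010

1011010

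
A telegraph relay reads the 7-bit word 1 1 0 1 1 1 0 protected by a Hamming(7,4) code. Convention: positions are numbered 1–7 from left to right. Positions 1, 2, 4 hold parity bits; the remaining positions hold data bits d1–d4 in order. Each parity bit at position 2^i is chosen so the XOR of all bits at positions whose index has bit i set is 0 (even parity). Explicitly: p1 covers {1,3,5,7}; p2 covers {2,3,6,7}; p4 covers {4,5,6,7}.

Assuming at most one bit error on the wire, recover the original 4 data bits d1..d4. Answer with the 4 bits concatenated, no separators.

0110

s1 (pos 1,3,5,7): 1⊕0⊕1⊕0 = 0
s2 (pos 2,3,6,7): 1⊕0⊕1⊕0 = 0
s4 (pos 4,5,6,7): 1⊕1⊕1⊕0 = 1
Syndrome s4…s1 = 100 → error at position 4.
Flip position 4: 1101110 → 1100110
Read data bits from positions 3,5,6,7: 0110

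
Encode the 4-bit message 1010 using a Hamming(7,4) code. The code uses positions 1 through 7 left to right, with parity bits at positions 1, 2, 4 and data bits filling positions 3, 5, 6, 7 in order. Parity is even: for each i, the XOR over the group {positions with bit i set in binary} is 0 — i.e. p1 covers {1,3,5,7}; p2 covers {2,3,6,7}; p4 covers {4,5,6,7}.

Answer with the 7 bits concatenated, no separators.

Place data at non-parity positions: p1 p2 1 p4 0 1 0
p1 (pos 1,3,5,7): XOR of data positions = 1⊕0⊕0 = 1
p2 (pos 2,3,6,7): XOR of data positions = 1⊕1⊕0 = 0
p4 (pos 4,5,6,7): XOR of data positions = 0⊕1⊕0 = 1
Codeword: 1011010

1011010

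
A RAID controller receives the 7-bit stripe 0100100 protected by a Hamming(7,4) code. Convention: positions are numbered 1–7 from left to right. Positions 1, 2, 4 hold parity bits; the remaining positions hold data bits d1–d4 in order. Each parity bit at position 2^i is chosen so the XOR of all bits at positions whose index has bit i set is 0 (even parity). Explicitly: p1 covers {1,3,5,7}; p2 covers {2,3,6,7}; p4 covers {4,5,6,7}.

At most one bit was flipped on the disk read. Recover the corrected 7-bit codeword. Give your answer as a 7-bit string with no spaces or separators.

0100101

s1 (pos 1,3,5,7): 0⊕0⊕1⊕0 = 1
s2 (pos 2,3,6,7): 1⊕0⊕0⊕0 = 1
s4 (pos 4,5,6,7): 0⊕1⊕0⊕0 = 1
Syndrome s4…s1 = 111 → error at position 7.
Flip position 7: 0100100 → 0100101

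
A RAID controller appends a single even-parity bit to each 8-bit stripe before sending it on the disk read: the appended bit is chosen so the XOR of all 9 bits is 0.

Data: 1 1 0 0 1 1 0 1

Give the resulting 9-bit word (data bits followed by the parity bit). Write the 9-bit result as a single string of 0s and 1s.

110011011

XOR of the 8 data bits: 1⊕1⊕0⊕0⊕1⊕1⊕0⊕1 = 1
Parity bit = 1 (so all 9 bits XOR to 0).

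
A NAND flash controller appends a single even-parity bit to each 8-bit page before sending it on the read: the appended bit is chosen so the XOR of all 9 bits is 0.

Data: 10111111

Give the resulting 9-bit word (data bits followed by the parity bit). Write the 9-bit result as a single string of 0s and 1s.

101111111

XOR of the 8 data bits: 1⊕0⊕1⊕1⊕1⊕1⊕1⊕1 = 1
Parity bit = 1 (so all 9 bits XOR to 0).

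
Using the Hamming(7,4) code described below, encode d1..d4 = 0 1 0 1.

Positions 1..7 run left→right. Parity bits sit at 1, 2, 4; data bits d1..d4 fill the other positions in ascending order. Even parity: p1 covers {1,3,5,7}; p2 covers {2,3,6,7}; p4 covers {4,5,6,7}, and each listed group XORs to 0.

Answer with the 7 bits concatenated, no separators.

0100101

Place data at non-parity positions: p1 p2 0 p4 1 0 1
p1 (pos 1,3,5,7): XOR of data positions = 0⊕1⊕1 = 0
p2 (pos 2,3,6,7): XOR of data positions = 0⊕0⊕1 = 1
p4 (pos 4,5,6,7): XOR of data positions = 1⊕0⊕1 = 0
Codeword: 0100101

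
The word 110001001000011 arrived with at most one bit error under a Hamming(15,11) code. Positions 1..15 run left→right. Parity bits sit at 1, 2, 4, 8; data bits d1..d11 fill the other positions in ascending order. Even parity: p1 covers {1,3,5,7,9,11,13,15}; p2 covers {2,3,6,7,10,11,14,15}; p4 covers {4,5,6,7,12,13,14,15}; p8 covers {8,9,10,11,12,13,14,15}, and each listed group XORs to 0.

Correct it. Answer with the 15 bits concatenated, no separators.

s1 (pos 1,3,5,7,9,11,13,15): 1⊕0⊕0⊕0⊕1⊕0⊕0⊕1 = 1
s2 (pos 2,3,6,7,10,11,14,15): 1⊕0⊕1⊕0⊕0⊕0⊕1⊕1 = 0
s4 (pos 4,5,6,7,12,13,14,15): 0⊕0⊕1⊕0⊕0⊕0⊕1⊕1 = 1
s8 (pos 8,9,10,11,12,13,14,15): 0⊕1⊕0⊕0⊕0⊕0⊕1⊕1 = 1
Syndrome s8…s1 = 1101 → error at position 13.
Flip position 13: 110001001000011 → 110001001000111

110001001000111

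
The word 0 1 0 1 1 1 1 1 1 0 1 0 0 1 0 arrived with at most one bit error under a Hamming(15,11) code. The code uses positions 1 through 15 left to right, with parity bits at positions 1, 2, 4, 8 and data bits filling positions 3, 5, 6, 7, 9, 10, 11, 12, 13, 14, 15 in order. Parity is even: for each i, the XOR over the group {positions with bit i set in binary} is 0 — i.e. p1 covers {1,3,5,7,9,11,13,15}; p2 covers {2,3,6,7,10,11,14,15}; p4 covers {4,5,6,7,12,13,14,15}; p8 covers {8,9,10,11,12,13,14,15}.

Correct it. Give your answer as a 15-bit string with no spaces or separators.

010110111010010

s1 (pos 1,3,5,7,9,11,13,15): 0⊕0⊕1⊕1⊕1⊕1⊕0⊕0 = 0
s2 (pos 2,3,6,7,10,11,14,15): 1⊕0⊕1⊕1⊕0⊕1⊕1⊕0 = 1
s4 (pos 4,5,6,7,12,13,14,15): 1⊕1⊕1⊕1⊕0⊕0⊕1⊕0 = 1
s8 (pos 8,9,10,11,12,13,14,15): 1⊕1⊕0⊕1⊕0⊕0⊕1⊕0 = 0
Syndrome s8…s1 = 0110 → error at position 6.
Flip position 6: 010111111010010 → 010110111010010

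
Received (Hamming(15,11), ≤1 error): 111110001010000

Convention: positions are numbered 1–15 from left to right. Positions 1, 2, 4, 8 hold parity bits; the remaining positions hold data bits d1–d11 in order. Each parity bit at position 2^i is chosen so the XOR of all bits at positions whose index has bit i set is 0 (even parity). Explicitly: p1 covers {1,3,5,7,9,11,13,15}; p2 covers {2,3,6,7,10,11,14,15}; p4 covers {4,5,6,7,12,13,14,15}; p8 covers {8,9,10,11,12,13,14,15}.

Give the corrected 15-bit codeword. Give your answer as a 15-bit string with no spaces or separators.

s1 (pos 1,3,5,7,9,11,13,15): 1⊕1⊕1⊕0⊕1⊕1⊕0⊕0 = 1
s2 (pos 2,3,6,7,10,11,14,15): 1⊕1⊕0⊕0⊕0⊕1⊕0⊕0 = 1
s4 (pos 4,5,6,7,12,13,14,15): 1⊕1⊕0⊕0⊕0⊕0⊕0⊕0 = 0
s8 (pos 8,9,10,11,12,13,14,15): 0⊕1⊕0⊕1⊕0⊕0⊕0⊕0 = 0
Syndrome s8…s1 = 0011 → error at position 3.
Flip position 3: 111110001010000 → 110110001010000

110110001010000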